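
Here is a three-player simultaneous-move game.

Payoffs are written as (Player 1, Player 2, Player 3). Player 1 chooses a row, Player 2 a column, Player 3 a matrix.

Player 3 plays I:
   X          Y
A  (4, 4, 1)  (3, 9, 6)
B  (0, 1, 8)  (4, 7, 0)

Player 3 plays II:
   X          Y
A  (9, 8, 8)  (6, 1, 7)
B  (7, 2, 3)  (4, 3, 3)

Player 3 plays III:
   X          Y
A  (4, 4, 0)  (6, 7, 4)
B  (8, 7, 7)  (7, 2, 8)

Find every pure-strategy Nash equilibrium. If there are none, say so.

(A, X, II)

Check each profile: it is a Nash equilibrium iff no player can strictly gain by switching unilaterally.
(A, X, I): Player 2 can switch to Y (4 → 9). Not NE.
(A, X, II): Player 1 gets 9, best alternative 7; Player 2 gets 8, best alternative 1; Player 3 gets 8, best alternative 1. No profitable deviation — NE.
(A, X, III): Player 1 can switch to B (4 → 8). Not NE.
(A, Y, I): Player 1 can switch to B (3 → 4). Not NE.
(A, Y, II): Player 2 can switch to X (1 → 8). Not NE.
(A, Y, III): Player 1 can switch to B (6 → 7). Not NE.
(B, X, I): Player 1 can switch to A (0 → 4). Not NE.
(B, X, II): Player 1 can switch to A (7 → 9). Not NE.
(B, X, III): Player 3 can switch to I (7 → 8). Not NE.
(The remaining 3 profiles each have a profitable deviation by the same check.)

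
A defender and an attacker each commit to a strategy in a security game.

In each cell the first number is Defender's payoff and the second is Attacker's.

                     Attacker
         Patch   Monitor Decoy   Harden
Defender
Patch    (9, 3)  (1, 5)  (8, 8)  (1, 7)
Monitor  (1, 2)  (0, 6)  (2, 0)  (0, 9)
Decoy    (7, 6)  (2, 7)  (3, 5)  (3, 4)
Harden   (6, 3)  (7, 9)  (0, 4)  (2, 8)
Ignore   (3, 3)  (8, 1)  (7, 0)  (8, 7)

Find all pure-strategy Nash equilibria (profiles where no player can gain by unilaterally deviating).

Defender against Patch: payoffs 9, 1, 7, 6, 3 → best response Patch.
Defender against Monitor: payoffs 1, 0, 2, 7, 8 → best response Ignore.
Defender against Decoy: payoffs 8, 2, 3, 0, 7 → best response Patch.
Defender against Harden: payoffs 1, 0, 3, 2, 8 → best response Ignore.
Attacker against Patch: payoffs 3, 5, 8, 7 → best response Decoy.
Attacker against Monitor: payoffs 2, 6, 0, 9 → best response Harden.
Attacker against Decoy: payoffs 6, 7, 5, 4 → best response Monitor.
Attacker against Harden: payoffs 3, 9, 4, 8 → best response Monitor.
Attacker against Ignore: payoffs 3, 1, 0, 7 → best response Harden.
Mutual best responses: (Patch, Decoy); (Ignore, Harden).

(Patch, Decoy), (Ignore, Harden)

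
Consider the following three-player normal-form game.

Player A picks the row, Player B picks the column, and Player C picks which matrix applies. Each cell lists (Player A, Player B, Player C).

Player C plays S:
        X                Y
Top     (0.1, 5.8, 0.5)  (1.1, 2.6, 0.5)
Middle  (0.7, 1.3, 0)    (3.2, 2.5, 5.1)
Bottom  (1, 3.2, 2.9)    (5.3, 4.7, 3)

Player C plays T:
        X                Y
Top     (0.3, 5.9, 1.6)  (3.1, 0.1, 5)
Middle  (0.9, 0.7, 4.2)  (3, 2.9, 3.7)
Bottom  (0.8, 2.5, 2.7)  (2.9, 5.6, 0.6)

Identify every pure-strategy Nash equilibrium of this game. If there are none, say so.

(Bottom, Y, S)

(Top, X, S): Player A can switch to Middle (0.1 → 0.7). Not NE.
(Top, X, T): Player A can switch to Middle (0.3 → 0.9). Not NE.
(Top, Y, S): Player A can switch to Middle (1.1 → 3.2). Not NE.
(Top, Y, T): Player B can switch to X (0.1 → 5.9). Not NE.
(Middle, X, S): Player A can switch to Bottom (0.7 → 1). Not NE.
(Middle, X, T): Player B can switch to Y (0.7 → 2.9). Not NE.
(Middle, Y, S): Player A can switch to Bottom (3.2 → 5.3). Not NE.
(Middle, Y, T): Player A can switch to Top (3 → 3.1). Not NE.
(Bottom, X, S): Player B can switch to Y (3.2 → 4.7). Not NE.
(Bottom, X, T): Player A can switch to Middle (0.8 → 0.9). Not NE.
(Bottom, Y, S): Player A gets 5.3, best alternative 3.2; Player B gets 4.7, best alternative 3.2; Player C gets 3, best alternative 0.6. No profitable deviation — NE.
(The remaining 1 profile has a profitable deviation by the same check.)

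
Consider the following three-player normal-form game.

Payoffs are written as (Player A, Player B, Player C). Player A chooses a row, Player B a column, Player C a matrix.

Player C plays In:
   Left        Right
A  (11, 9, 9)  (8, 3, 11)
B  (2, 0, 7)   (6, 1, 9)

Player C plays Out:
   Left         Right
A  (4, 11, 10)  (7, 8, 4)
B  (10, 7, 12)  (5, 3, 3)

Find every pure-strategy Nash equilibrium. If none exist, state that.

(A, Left, In): Player C can switch to Out (9 → 10). Not NE.
(A, Left, Out): Player A can switch to B (4 → 10). Not NE.
(A, Right, In): Player B can switch to Left (3 → 9). Not NE.
(A, Right, Out): Player B can switch to Left (8 → 11). Not NE.
(B, Left, In): Player A can switch to A (2 → 11). Not NE.
(B, Left, Out): Player A gets 10, best alternative 4; Player B gets 7, best alternative 3; Player C gets 12, best alternative 7. No profitable deviation — NE.
(B, Right, In): Player A can switch to A (6 → 8). Not NE.
(B, Right, Out): Player A can switch to A (5 → 7). Not NE.

The unique pure-strategy Nash equilibrium is (B, Left, Out).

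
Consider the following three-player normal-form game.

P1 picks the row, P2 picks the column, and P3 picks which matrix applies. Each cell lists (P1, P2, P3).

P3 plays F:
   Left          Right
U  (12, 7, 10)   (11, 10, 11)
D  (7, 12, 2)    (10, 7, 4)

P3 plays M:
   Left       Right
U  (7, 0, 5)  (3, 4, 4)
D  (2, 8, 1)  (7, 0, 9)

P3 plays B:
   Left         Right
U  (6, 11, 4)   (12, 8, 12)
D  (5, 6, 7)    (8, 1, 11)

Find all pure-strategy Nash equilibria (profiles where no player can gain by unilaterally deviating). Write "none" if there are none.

This game has no pure Nash equilibrium.

P1 against (Left, F): payoffs 12, 7 → best response U.
P1 against (Left, M): payoffs 7, 2 → best response U.
P1 against (Left, B): payoffs 6, 5 → best response U.
P1 against (Right, F): payoffs 11, 10 → best response U.
P1 against (Right, M): payoffs 3, 7 → best response D.
P1 against (Right, B): payoffs 12, 8 → best response U.
P2 against (U, F): payoffs 7, 10 → best response Right.
P2 against (U, M): payoffs 0, 4 → best response Right.
P2 against (U, B): payoffs 11, 8 → best response Left.
P2 against (D, F): payoffs 12, 7 → best response Left.
P2 against (D, M): payoffs 8, 0 → best response Left.
P2 against (D, B): payoffs 6, 1 → best response Left.
P3 against (U, Left): payoffs 10, 5, 4 → best response F.
P3 against (U, Right): payoffs 11, 4, 12 → best response B.
P3 against (D, Left): payoffs 2, 1, 7 → best response B.
P3 against (D, Right): payoffs 4, 9, 11 → best response B.
No profile is a mutual best response for all players.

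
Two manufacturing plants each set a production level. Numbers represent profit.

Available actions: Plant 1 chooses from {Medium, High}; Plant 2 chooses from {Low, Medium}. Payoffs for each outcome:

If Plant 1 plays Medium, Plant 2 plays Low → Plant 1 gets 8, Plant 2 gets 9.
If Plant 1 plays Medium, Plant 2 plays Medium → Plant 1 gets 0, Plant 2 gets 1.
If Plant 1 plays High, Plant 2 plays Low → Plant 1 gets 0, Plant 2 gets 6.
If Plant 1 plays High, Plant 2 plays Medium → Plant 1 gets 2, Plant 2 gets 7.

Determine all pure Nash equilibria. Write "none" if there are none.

(Medium, Low) and (High, Medium)

(Medium, Low): Plant 1 gets 8, best alternative 0; Plant 2 gets 9, best alternative 1. No profitable deviation — NE.
(Medium, Medium): Plant 1 can switch to High (0 → 2). Not NE.
(High, Low): Plant 1 can switch to Medium (0 → 8). Not NE.
(High, Medium): Plant 1 gets 2, best alternative 0; Plant 2 gets 7, best alternative 6. No profitable deviation — NE.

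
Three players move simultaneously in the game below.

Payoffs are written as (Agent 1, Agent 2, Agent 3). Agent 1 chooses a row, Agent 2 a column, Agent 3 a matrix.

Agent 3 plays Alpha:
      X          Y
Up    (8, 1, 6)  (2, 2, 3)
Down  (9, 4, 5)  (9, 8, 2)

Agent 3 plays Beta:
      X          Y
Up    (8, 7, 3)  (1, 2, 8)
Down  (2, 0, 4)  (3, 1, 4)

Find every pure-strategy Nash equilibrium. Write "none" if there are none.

(Up, X, Alpha): Agent 1 can switch to Down (8 → 9). Not NE.
(Up, X, Beta): Agent 3 can switch to Alpha (3 → 6). Not NE.
(Up, Y, Alpha): Agent 1 can switch to Down (2 → 9). Not NE.
(Up, Y, Beta): Agent 1 can switch to Down (1 → 3). Not NE.
(Down, X, Alpha): Agent 2 can switch to Y (4 → 8). Not NE.
(Down, X, Beta): Agent 1 can switch to Up (2 → 8). Not NE.
(Down, Y, Alpha): Agent 3 can switch to Beta (2 → 4). Not NE.
(Down, Y, Beta): Agent 1 gets 3, best alternative 1; Agent 2 gets 1, best alternative 0; Agent 3 gets 4, best alternative 2. No profitable deviation — NE.

Pure NE: (Down, Y, Beta)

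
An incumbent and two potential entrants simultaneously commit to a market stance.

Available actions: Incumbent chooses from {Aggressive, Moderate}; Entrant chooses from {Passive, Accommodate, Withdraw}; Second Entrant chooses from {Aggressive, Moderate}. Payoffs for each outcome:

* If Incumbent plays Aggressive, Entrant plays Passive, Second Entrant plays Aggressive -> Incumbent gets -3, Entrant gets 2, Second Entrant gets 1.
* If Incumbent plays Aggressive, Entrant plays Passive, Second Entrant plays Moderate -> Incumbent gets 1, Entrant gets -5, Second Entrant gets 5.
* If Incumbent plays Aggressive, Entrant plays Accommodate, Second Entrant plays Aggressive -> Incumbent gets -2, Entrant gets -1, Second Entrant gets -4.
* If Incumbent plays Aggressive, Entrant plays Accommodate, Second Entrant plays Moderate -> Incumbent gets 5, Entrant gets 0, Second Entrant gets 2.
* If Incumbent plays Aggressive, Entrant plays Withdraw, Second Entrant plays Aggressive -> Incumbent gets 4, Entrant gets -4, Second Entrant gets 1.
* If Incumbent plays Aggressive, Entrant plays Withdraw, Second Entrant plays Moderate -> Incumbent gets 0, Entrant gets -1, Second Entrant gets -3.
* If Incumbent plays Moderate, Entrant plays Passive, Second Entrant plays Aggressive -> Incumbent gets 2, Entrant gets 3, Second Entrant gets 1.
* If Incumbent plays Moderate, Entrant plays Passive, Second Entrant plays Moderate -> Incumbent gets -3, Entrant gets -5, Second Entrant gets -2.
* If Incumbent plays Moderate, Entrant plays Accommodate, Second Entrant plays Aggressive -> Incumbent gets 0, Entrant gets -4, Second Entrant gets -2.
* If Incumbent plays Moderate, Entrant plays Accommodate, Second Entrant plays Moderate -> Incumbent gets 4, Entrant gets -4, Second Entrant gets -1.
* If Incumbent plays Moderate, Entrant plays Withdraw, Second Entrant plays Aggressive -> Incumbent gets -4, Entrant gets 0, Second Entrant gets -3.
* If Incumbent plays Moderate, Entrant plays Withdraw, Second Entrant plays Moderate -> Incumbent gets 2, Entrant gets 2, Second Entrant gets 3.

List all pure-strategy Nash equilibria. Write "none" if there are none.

(Aggressive, Accommodate, Moderate) and (Moderate, Passive, Aggressive) and (Moderate, Withdraw, Moderate)

(Aggressive, Passive, Aggressive): Incumbent can switch to Moderate (-3 → 2). Not NE.
(Aggressive, Passive, Moderate): Entrant can switch to Accommodate (-5 → 0). Not NE.
(Aggressive, Accommodate, Aggressive): Incumbent can switch to Moderate (-2 → 0). Not NE.
(Aggressive, Accommodate, Moderate): Incumbent gets 5, best alternative 4; Entrant gets 0, best alternative -1; Second Entrant gets 2, best alternative -4. No profitable deviation — NE.
(Aggressive, Withdraw, Aggressive): Entrant can switch to Passive (-4 → 2). Not NE.
(Aggressive, Withdraw, Moderate): Incumbent can switch to Moderate (0 → 2). Not NE.
(Moderate, Passive, Aggressive): Incumbent gets 2, best alternative -3; Entrant gets 3, best alternative 0; Second Entrant gets 1, best alternative -2. No profitable deviation — NE.
(Moderate, Passive, Moderate): Incumbent can switch to Aggressive (-3 → 1). Not NE.
(Moderate, Accommodate, Aggressive): Entrant can switch to Passive (-4 → 3). Not NE.
(Moderate, Accommodate, Moderate): Incumbent can switch to Aggressive (4 → 5). Not NE.
(Moderate, Withdraw, Aggressive): Incumbent can switch to Aggressive (-4 → 4). Not NE.
(Moderate, Withdraw, Moderate): Incumbent gets 2, best alternative 0; Entrant gets 2, best alternative -4; Second Entrant gets 3, best alternative -3. No profitable deviation — NE.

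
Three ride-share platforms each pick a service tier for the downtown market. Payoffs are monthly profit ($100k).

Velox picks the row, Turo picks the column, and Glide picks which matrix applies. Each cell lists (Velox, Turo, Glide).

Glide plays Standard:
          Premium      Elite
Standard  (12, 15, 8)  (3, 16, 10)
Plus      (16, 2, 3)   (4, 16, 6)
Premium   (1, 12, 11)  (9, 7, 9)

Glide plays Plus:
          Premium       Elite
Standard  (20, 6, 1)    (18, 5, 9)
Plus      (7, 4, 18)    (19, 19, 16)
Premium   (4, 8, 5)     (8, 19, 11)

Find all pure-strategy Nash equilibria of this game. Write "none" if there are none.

Velox against (Premium, Standard): payoffs 12, 16, 1 → best response Plus.
Velox against (Premium, Plus): payoffs 20, 7, 4 → best response Standard.
Velox against (Elite, Standard): payoffs 3, 4, 9 → best response Premium.
Velox against (Elite, Plus): payoffs 18, 19, 8 → best response Plus.
Turo against (Standard, Standard): payoffs 15, 16 → best response Elite.
Turo against (Standard, Plus): payoffs 6, 5 → best response Premium.
Turo against (Plus, Standard): payoffs 2, 16 → best response Elite.
Turo against (Plus, Plus): payoffs 4, 19 → best response Elite.
Turo against (Premium, Standard): payoffs 12, 7 → best response Premium.
Turo against (Premium, Plus): payoffs 8, 19 → best response Elite.
Glide against (Standard, Premium): payoffs 8, 1 → best response Standard.
Glide against (Standard, Elite): payoffs 10, 9 → best response Standard.
Glide against (Plus, Premium): payoffs 3, 18 → best response Plus.
Glide against (Plus, Elite): payoffs 6, 16 → best response Plus.
Glide against (Premium, Premium): payoffs 11, 5 → best response Standard.
Glide against (Premium, Elite): payoffs 9, 11 → best response Plus.
Mutual best responses: (Plus, Elite, Plus).

Pure NE: (Plus, Elite, Plus)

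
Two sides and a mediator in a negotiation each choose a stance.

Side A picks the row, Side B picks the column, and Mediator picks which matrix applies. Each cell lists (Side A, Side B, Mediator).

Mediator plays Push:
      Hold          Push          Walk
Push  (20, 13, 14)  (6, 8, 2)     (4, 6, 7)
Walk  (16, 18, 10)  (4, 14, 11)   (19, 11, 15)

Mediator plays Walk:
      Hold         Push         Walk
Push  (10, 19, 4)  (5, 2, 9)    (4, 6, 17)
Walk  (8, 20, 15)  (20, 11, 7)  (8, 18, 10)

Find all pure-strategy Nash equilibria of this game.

Side A against (Hold, Push): payoffs 20, 16 → best response Push.
Side A against (Hold, Walk): payoffs 10, 8 → best response Push.
Side A against (Push, Push): payoffs 6, 4 → best response Push.
Side A against (Push, Walk): payoffs 5, 20 → best response Walk.
Side A against (Walk, Push): payoffs 4, 19 → best response Walk.
Side A against (Walk, Walk): payoffs 4, 8 → best response Walk.
Side B against (Push, Push): payoffs 13, 8, 6 → best response Hold.
Side B against (Push, Walk): payoffs 19, 2, 6 → best response Hold.
Side B against (Walk, Push): payoffs 18, 14, 11 → best response Hold.
Side B against (Walk, Walk): payoffs 20, 11, 18 → best response Hold.
Mediator against (Push, Hold): payoffs 14, 4 → best response Push.
Mediator against (Push, Push): payoffs 2, 9 → best response Walk.
Mediator against (Push, Walk): payoffs 7, 17 → best response Walk.
Mediator against (Walk, Hold): payoffs 10, 15 → best response Walk.
Mediator against (Walk, Push): payoffs 11, 7 → best response Push.
Mediator against (Walk, Walk): payoffs 15, 10 → best response Push.
Mutual best responses: (Push, Hold, Push).

(Push, Hold, Push)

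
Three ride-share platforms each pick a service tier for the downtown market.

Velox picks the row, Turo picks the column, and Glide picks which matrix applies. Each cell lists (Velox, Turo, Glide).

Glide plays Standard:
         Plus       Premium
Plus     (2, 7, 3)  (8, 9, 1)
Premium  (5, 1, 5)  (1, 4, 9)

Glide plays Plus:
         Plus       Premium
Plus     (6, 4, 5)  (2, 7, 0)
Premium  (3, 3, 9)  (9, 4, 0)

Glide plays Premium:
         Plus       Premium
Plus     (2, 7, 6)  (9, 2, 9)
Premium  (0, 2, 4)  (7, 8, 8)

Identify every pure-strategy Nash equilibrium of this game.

For each player, find the best response to each opponent profile; mutual best responses are the pure NE.
Velox against (Plus, Standard): payoffs 2, 5 → best response Premium.
Velox against (Plus, Plus): payoffs 6, 3 → best response Plus.
Velox against (Plus, Premium): payoffs 2, 0 → best response Plus.
Velox against (Premium, Standard): payoffs 8, 1 → best response Plus.
Velox against (Premium, Plus): payoffs 2, 9 → best response Premium.
Velox against (Premium, Premium): payoffs 9, 7 → best response Plus.
Turo against (Plus, Standard): payoffs 7, 9 → best response Premium.
Turo against (Plus, Plus): payoffs 4, 7 → best response Premium.
Turo against (Plus, Premium): payoffs 7, 2 → best response Plus.
Turo against (Premium, Standard): payoffs 1, 4 → best response Premium.
Turo against (Premium, Plus): payoffs 3, 4 → best response Premium.
Turo against (Premium, Premium): payoffs 2, 8 → best response Premium.
Glide against (Plus, Plus): payoffs 3, 5, 6 → best response Premium.
Glide against (Plus, Premium): payoffs 1, 0, 9 → best response Premium.
Glide against (Premium, Plus): payoffs 5, 9, 4 → best response Plus.
Glide against (Premium, Premium): payoffs 9, 0, 8 → best response Standard.
Mutual best responses: (Plus, Plus, Premium).

(Plus, Plus, Premium)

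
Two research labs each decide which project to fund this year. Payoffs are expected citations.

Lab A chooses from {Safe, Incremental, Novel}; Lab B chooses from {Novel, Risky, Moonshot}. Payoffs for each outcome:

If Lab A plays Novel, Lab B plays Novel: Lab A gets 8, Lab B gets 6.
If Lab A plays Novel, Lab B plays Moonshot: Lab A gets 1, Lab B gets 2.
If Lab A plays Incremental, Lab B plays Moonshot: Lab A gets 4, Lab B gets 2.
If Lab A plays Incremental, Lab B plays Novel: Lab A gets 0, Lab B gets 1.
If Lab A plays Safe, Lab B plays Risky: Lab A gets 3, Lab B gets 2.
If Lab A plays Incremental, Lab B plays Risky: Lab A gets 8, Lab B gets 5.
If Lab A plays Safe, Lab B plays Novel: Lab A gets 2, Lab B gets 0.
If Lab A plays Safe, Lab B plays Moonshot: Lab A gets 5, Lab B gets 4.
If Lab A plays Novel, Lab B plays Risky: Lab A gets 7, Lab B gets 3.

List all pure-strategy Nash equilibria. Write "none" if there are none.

Pure-strategy Nash equilibria: (Safe, Moonshot); (Incremental, Risky); (Novel, Novel)

(Safe, Novel): Lab A can switch to Novel (2 → 8). Not NE.
(Safe, Risky): Lab A can switch to Incremental (3 → 8). Not NE.
(Safe, Moonshot): Lab A gets 5, best alternative 4; Lab B gets 4, best alternative 2. No profitable deviation — NE.
(Incremental, Novel): Lab A can switch to Safe (0 → 2). Not NE.
(Incremental, Risky): Lab A gets 8, best alternative 7; Lab B gets 5, best alternative 2. No profitable deviation — NE.
(Incremental, Moonshot): Lab A can switch to Safe (4 → 5). Not NE.
(Novel, Novel): Lab A gets 8, best alternative 2; Lab B gets 6, best alternative 3. No profitable deviation — NE.
(Novel, Risky): Lab A can switch to Incremental (7 → 8). Not NE.
(Novel, Moonshot): Lab A can switch to Safe (1 → 5). Not NE.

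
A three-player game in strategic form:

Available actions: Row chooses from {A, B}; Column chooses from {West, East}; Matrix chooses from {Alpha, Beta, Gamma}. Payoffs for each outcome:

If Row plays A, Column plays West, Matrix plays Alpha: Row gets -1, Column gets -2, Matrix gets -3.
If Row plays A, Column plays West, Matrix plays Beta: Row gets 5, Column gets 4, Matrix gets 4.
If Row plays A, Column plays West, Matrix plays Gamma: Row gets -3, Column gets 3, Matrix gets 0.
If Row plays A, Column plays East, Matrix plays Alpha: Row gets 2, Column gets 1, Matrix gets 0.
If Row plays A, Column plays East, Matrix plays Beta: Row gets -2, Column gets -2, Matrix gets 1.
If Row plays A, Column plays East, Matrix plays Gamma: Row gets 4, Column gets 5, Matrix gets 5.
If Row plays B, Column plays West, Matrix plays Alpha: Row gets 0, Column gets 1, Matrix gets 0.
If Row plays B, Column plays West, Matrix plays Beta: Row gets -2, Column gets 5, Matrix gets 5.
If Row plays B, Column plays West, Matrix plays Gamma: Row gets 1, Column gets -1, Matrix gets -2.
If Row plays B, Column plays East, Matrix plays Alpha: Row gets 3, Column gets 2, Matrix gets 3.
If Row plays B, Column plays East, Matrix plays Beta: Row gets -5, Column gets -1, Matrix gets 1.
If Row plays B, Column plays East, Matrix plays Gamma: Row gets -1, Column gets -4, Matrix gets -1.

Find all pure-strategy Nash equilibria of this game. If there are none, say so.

The pure Nash equilibria are (A, West, Beta) and (A, East, Gamma) and (B, East, Alpha).

(A, West, Alpha): Row can switch to B (-1 → 0). Not NE.
(A, West, Beta): Row gets 5, best alternative -2; Column gets 4, best alternative -2; Matrix gets 4, best alternative 0. No profitable deviation — NE.
(A, West, Gamma): Row can switch to B (-3 → 1). Not NE.
(A, East, Alpha): Row can switch to B (2 → 3). Not NE.
(A, East, Beta): Column can switch to West (-2 → 4). Not NE.
(A, East, Gamma): Row gets 4, best alternative -1; Column gets 5, best alternative 3; Matrix gets 5, best alternative 1. No profitable deviation — NE.
(B, West, Alpha): Column can switch to East (1 → 2). Not NE.
(B, West, Beta): Row can switch to A (-2 → 5). Not NE.
(B, West, Gamma): Matrix can switch to Alpha (-2 → 0). Not NE.
(B, East, Alpha): Row gets 3, best alternative 2; Column gets 2, best alternative 1; Matrix gets 3, best alternative 1. No profitable deviation — NE.
(B, East, Beta): Row can switch to A (-5 → -2). Not NE.
(B, East, Gamma): Row can switch to A (-1 → 4). Not NE.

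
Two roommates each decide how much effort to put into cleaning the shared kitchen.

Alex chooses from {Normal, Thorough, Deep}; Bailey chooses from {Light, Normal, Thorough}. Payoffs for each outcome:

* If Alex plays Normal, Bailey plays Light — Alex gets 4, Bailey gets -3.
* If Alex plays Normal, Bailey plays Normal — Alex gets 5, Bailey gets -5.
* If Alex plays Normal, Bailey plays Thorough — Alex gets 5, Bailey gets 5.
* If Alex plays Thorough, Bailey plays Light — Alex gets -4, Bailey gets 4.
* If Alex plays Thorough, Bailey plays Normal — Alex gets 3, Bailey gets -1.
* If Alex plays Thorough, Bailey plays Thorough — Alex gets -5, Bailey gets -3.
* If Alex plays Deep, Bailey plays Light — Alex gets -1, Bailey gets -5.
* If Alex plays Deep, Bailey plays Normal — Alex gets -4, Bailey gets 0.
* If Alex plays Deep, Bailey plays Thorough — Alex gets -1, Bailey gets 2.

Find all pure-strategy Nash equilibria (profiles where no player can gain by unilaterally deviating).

Pure NE: (Normal, Thorough)

For each player, find the best response to each opponent profile; mutual best responses are the pure NE.
Alex against Light: payoffs 4, -4, -1 → best response Normal.
Alex against Normal: payoffs 5, 3, -4 → best response Normal.
Alex against Thorough: payoffs 5, -5, -1 → best response Normal.
Bailey against Normal: payoffs -3, -5, 5 → best response Thorough.
Bailey against Thorough: payoffs 4, -1, -3 → best response Light.
Bailey against Deep: payoffs -5, 0, 2 → best response Thorough.
Mutual best responses: (Normal, Thorough).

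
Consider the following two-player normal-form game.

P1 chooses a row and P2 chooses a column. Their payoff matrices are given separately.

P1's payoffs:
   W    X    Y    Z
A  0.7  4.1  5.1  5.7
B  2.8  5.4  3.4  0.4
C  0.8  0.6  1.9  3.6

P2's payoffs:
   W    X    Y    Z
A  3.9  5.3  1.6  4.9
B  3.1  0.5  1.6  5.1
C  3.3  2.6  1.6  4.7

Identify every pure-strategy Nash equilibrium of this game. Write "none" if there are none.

(A, W): P1 can switch to B (0.7 → 2.8). Not NE.
(A, X): P1 can switch to B (4.1 → 5.4). Not NE.
(A, Y): P2 can switch to W (1.6 → 3.9). Not NE.
(A, Z): P2 can switch to X (4.9 → 5.3). Not NE.
(B, W): P2 can switch to Z (3.1 → 5.1). Not NE.
(B, X): P2 can switch to W (0.5 → 3.1). Not NE.
(B, Y): P1 can switch to A (3.4 → 5.1). Not NE.
(B, Z): P1 can switch to A (0.4 → 5.7). Not NE.
(The remaining 4 profiles each have a profitable deviation by the same check.)

none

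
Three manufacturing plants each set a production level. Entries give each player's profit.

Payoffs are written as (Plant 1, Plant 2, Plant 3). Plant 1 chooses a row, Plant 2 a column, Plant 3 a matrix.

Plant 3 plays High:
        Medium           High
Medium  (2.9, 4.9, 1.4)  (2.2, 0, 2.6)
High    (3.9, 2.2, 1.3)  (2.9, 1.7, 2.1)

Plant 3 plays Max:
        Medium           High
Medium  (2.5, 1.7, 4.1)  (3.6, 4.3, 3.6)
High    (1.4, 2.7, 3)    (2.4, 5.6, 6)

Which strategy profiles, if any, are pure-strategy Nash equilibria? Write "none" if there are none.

Plant 1 against (Medium, High): payoffs 2.9, 3.9 → best response High.
Plant 1 against (Medium, Max): payoffs 2.5, 1.4 → best response Medium.
Plant 1 against (High, High): payoffs 2.2, 2.9 → best response High.
Plant 1 against (High, Max): payoffs 3.6, 2.4 → best response Medium.
Plant 2 against (Medium, High): payoffs 4.9, 0 → best response Medium.
Plant 2 against (Medium, Max): payoffs 1.7, 4.3 → best response High.
Plant 2 against (High, High): payoffs 2.2, 1.7 → best response Medium.
Plant 2 against (High, Max): payoffs 2.7, 5.6 → best response High.
Plant 3 against (Medium, Medium): payoffs 1.4, 4.1 → best response Max.
Plant 3 against (Medium, High): payoffs 2.6, 3.6 → best response Max.
Plant 3 against (High, Medium): payoffs 1.3, 3 → best response Max.
Plant 3 against (High, High): payoffs 2.1, 6 → best response Max.
Mutual best responses: (Medium, High, Max).

(Medium, High, Max)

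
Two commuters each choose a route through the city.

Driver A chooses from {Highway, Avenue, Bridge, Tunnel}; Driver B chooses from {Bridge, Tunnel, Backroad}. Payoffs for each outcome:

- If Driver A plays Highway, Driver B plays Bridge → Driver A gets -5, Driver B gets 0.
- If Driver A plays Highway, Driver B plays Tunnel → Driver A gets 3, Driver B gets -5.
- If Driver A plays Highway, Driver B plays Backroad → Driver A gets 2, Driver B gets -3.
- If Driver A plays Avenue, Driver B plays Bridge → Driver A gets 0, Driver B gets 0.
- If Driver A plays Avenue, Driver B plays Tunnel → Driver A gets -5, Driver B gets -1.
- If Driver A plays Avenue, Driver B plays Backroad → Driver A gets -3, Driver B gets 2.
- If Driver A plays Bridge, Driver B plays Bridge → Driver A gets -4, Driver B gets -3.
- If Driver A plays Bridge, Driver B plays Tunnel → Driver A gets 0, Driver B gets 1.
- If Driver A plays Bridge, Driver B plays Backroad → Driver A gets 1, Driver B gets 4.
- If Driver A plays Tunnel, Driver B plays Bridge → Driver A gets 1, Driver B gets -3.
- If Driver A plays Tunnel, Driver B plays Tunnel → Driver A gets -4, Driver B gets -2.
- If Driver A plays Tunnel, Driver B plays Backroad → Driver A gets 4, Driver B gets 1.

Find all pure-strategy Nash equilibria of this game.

The unique pure-strategy Nash equilibrium is (Tunnel, Backroad).

Mark each player's best response to every combination of opponents' strategies; a profile where every player is best-responding is a pure Nash equilibrium.
Driver A against Bridge: payoffs -5, 0, -4, 1 → best response Tunnel.
Driver A against Tunnel: payoffs 3, -5, 0, -4 → best response Highway.
Driver A against Backroad: payoffs 2, -3, 1, 4 → best response Tunnel.
Driver B against Highway: payoffs 0, -5, -3 → best response Bridge.
Driver B against Avenue: payoffs 0, -1, 2 → best response Backroad.
Driver B against Bridge: payoffs -3, 1, 4 → best response Backroad.
Driver B against Tunnel: payoffs -3, -2, 1 → best response Backroad.
Mutual best responses: (Tunnel, Backroad).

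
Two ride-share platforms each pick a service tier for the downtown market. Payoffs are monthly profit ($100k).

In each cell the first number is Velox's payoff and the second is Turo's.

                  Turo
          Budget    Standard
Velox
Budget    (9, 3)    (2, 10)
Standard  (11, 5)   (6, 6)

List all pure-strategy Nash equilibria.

The unique pure-strategy Nash equilibrium is (Standard, Standard).

Velox against Budget: payoffs 9, 11 → best response Standard.
Velox against Standard: payoffs 2, 6 → best response Standard.
Turo against Budget: payoffs 3, 10 → best response Standard.
Turo against Standard: payoffs 5, 6 → best response Standard.
Mutual best responses: (Standard, Standard).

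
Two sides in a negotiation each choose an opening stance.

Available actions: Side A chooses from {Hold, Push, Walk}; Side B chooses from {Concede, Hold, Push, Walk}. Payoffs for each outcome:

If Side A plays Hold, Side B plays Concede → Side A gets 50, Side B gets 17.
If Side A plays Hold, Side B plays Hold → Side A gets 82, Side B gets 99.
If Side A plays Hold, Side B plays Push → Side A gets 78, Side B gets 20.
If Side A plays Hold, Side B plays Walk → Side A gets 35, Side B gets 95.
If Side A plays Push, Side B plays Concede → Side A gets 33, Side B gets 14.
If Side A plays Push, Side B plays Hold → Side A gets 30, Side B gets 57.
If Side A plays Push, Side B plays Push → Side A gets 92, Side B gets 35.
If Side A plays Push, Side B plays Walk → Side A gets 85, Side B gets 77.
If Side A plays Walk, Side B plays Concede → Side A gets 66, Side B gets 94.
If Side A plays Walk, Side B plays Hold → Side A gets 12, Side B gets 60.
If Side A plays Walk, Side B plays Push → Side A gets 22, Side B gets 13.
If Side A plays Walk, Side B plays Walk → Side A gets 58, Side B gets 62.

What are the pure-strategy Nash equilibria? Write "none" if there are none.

The pure Nash equilibria are (Hold, Hold), (Push, Walk), (Walk, Concede).

Mark each player's best response to every combination of opponents' strategies; a profile where every player is best-responding is a pure Nash equilibrium.
Side A against Concede: payoffs 50, 33, 66 → best response Walk.
Side A against Hold: payoffs 82, 30, 12 → best response Hold.
Side A against Push: payoffs 78, 92, 22 → best response Push.
Side A against Walk: payoffs 35, 85, 58 → best response Push.
Side B against Hold: payoffs 17, 99, 20, 95 → best response Hold.
Side B against Push: payoffs 14, 57, 35, 77 → best response Walk.
Side B against Walk: payoffs 94, 60, 13, 62 → best response Concede.
Mutual best responses: (Hold, Hold); (Push, Walk); (Walk, Concede).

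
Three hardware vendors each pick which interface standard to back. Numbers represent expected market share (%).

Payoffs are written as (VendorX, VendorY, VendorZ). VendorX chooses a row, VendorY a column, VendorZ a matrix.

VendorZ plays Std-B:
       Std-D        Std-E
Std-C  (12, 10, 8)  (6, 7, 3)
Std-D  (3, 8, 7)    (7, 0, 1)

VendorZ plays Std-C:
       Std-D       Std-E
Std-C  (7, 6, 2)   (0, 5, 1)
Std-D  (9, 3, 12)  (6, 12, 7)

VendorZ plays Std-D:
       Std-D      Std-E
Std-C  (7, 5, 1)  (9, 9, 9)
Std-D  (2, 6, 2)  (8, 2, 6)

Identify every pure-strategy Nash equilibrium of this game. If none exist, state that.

(Std-C, Std-D, Std-B): VendorX gets 12, best alternative 3; VendorY gets 10, best alternative 7; VendorZ gets 8, best alternative 2. No profitable deviation — NE.
(Std-C, Std-D, Std-C): VendorX can switch to Std-D (7 → 9). Not NE.
(Std-C, Std-D, Std-D): VendorY can switch to Std-E (5 → 9). Not NE.
(Std-C, Std-E, Std-B): VendorX can switch to Std-D (6 → 7). Not NE.
(Std-C, Std-E, Std-C): VendorX can switch to Std-D (0 → 6). Not NE.
(Std-C, Std-E, Std-D): VendorX gets 9, best alternative 8; VendorY gets 9, best alternative 5; VendorZ gets 9, best alternative 3. No profitable deviation — NE.
(Std-D, Std-D, Std-B): VendorX can switch to Std-C (3 → 12). Not NE.
(Std-D, Std-D, Std-C): VendorY can switch to Std-E (3 → 12). Not NE.
(Std-D, Std-E, Std-C): VendorX gets 6, best alternative 0; VendorY gets 12, best alternative 3; VendorZ gets 7, best alternative 6. No profitable deviation — NE.
(The remaining 3 profiles each have a profitable deviation by the same check.)

The pure Nash equilibria are (Std-C, Std-D, Std-B), (Std-C, Std-E, Std-D), (Std-D, Std-E, Std-C).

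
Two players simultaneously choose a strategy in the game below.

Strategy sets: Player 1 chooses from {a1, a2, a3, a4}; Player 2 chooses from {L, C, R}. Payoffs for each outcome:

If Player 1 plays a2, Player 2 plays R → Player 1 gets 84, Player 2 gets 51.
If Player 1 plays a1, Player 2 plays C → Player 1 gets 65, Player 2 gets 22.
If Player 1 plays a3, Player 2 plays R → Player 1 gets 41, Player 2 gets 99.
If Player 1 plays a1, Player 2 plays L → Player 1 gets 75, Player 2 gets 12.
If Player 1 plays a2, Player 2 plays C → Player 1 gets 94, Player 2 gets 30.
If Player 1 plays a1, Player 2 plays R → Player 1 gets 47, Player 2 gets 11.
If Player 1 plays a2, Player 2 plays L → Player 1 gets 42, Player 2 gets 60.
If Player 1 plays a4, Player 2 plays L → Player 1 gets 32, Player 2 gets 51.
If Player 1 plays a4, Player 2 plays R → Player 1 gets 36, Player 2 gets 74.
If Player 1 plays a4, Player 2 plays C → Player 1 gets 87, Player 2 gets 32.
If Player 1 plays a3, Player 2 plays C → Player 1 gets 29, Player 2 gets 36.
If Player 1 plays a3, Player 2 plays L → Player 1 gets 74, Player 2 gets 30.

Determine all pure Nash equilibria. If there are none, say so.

This game has no pure Nash equilibrium.

Mark each player's best response to every combination of opponents' strategies; a profile where every player is best-responding is a pure Nash equilibrium.
Player 1 against L: payoffs 75, 42, 74, 32 → best response a1.
Player 1 against C: payoffs 65, 94, 29, 87 → best response a2.
Player 1 against R: payoffs 47, 84, 41, 36 → best response a2.
Player 2 against a1: payoffs 12, 22, 11 → best response C.
Player 2 against a2: payoffs 60, 30, 51 → best response L.
Player 2 against a3: payoffs 30, 36, 99 → best response R.
Player 2 against a4: payoffs 51, 32, 74 → best response R.
No profile is a mutual best response for all players.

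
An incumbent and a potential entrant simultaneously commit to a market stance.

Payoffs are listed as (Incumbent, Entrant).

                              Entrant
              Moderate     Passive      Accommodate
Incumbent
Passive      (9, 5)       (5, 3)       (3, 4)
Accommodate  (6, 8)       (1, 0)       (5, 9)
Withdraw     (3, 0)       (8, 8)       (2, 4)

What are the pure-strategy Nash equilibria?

Incumbent against Moderate: payoffs 9, 6, 3 → best response Passive.
Incumbent against Passive: payoffs 5, 1, 8 → best response Withdraw.
Incumbent against Accommodate: payoffs 3, 5, 2 → best response Accommodate.
Entrant against Passive: payoffs 5, 3, 4 → best response Moderate.
Entrant against Accommodate: payoffs 8, 0, 9 → best response Accommodate.
Entrant against Withdraw: payoffs 0, 8, 4 → best response Passive.
Mutual best responses: (Passive, Moderate); (Accommodate, Accommodate); (Withdraw, Passive).

(Passive, Moderate) and (Accommodate, Accommodate) and (Withdraw, Passive)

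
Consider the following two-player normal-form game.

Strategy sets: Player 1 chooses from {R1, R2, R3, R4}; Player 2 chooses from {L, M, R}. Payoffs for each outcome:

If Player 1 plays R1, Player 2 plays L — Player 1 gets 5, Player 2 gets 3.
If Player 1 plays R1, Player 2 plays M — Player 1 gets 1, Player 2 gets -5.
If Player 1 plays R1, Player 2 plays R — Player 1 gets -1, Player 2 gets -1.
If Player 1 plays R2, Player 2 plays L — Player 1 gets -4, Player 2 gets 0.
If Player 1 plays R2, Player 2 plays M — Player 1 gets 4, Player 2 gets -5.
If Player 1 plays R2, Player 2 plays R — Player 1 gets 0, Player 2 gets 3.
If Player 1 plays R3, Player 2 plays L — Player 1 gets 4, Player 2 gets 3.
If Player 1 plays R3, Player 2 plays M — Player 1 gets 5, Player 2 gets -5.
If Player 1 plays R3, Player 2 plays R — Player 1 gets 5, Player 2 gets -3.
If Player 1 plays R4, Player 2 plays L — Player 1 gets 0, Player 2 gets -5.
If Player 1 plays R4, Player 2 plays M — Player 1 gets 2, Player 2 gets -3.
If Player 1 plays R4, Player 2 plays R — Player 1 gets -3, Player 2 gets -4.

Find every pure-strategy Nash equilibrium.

For each player, find the best response to each opponent profile; mutual best responses are the pure NE.
Player 1 against L: payoffs 5, -4, 4, 0 → best response R1.
Player 1 against M: payoffs 1, 4, 5, 2 → best response R3.
Player 1 against R: payoffs -1, 0, 5, -3 → best response R3.
Player 2 against R1: payoffs 3, -5, -1 → best response L.
Player 2 against R2: payoffs 0, -5, 3 → best response R.
Player 2 against R3: payoffs 3, -5, -3 → best response L.
Player 2 against R4: payoffs -5, -3, -4 → best response M.
Mutual best responses: (R1, L).

(R1, L)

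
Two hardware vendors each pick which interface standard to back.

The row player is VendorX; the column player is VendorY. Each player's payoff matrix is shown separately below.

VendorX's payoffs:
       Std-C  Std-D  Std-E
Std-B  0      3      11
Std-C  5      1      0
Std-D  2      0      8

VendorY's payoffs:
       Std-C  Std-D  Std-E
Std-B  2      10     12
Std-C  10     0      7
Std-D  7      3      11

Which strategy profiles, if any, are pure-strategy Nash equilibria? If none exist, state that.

Pure-strategy Nash equilibria: (Std-B, Std-E), (Std-C, Std-C)

Mark each player's best response to every combination of opponents' strategies; a profile where every player is best-responding is a pure Nash equilibrium.
VendorX against Std-C: payoffs 0, 5, 2 → best response Std-C.
VendorX against Std-D: payoffs 3, 1, 0 → best response Std-B.
VendorX against Std-E: payoffs 11, 0, 8 → best response Std-B.
VendorY against Std-B: payoffs 2, 10, 12 → best response Std-E.
VendorY against Std-C: payoffs 10, 0, 7 → best response Std-C.
VendorY against Std-D: payoffs 7, 3, 11 → best response Std-E.
Mutual best responses: (Std-B, Std-E); (Std-C, Std-C).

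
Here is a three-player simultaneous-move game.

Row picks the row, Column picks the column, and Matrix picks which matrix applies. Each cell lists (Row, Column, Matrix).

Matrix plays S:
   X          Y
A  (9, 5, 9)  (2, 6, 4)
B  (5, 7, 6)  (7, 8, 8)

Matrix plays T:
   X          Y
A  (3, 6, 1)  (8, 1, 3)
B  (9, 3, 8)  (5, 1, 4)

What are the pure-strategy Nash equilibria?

The pure Nash equilibria are (B, X, T) and (B, Y, S).

(A, X, S): Column can switch to Y (5 → 6). Not NE.
(A, X, T): Row can switch to B (3 → 9). Not NE.
(A, Y, S): Row can switch to B (2 → 7). Not NE.
(A, Y, T): Column can switch to X (1 → 6). Not NE.
(B, X, S): Row can switch to A (5 → 9). Not NE.
(B, X, T): Row gets 9, best alternative 3; Column gets 3, best alternative 1; Matrix gets 8, best alternative 6. No profitable deviation — NE.
(B, Y, S): Row gets 7, best alternative 2; Column gets 8, best alternative 7; Matrix gets 8, best alternative 4. No profitable deviation — NE.
(B, Y, T): Row can switch to A (5 → 8). Not NE.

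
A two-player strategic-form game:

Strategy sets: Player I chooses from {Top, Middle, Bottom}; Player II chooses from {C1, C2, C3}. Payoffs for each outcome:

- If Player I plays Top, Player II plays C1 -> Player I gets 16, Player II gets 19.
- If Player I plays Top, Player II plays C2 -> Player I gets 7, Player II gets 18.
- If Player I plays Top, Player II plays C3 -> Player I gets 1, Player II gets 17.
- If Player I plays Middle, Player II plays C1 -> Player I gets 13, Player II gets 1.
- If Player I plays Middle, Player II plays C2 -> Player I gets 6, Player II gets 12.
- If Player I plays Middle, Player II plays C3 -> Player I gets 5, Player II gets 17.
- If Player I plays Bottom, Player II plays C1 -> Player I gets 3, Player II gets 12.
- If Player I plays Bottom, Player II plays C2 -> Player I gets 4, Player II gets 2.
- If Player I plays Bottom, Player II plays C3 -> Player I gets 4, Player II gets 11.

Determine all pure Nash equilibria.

Pure-strategy Nash equilibria: (Top, C1); (Middle, C3)

(Top, C1): Player I gets 16, best alternative 13; Player II gets 19, best alternative 18. No profitable deviation — NE.
(Top, C2): Player II can switch to C1 (18 → 19). Not NE.
(Top, C3): Player I can switch to Middle (1 → 5). Not NE.
(Middle, C1): Player I can switch to Top (13 → 16). Not NE.
(Middle, C2): Player I can switch to Top (6 → 7). Not NE.
(Middle, C3): Player I gets 5, best alternative 4; Player II gets 17, best alternative 12. No profitable deviation — NE.
(Bottom, C1): Player I can switch to Top (3 → 16). Not NE.
(Bottom, C2): Player I can switch to Top (4 → 7). Not NE.
(Bottom, C3): Player I can switch to Middle (4 → 5). Not NE.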